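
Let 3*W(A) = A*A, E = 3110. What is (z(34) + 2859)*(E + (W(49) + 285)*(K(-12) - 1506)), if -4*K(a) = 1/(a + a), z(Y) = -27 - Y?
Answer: -82163360935/18 ≈ -4.5646e+9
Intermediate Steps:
K(a) = -1/(8*a) (K(a) = -1/(4*(a + a)) = -1/(2*a)/4 = -1/(8*a))
W(A) = A**2/3 (W(A) = (A*A)/3 = A**2/3)
(z(34) + 2859)*(E + (W(49) + 285)*(K(-12) - 1506)) = ((-27 - 1*34) + 2859)*(3110 + ((1/3)*49**2 + 285)*(-1/8/(-12) - 1506)) = ((-27 - 34) + 2859)*(3110 + ((1/3)*2401 + 285)*(-1/8*(-1/12) - 1506)) = (-61 + 2859)*(3110 + (2401/3 + 285)*(1/96 - 1506)) = 2798*(3110 + (3256/3)*(-144575/96)) = 2798*(3110 - 58842025/36) = 2798*(-58730065/36) = -82163360935/18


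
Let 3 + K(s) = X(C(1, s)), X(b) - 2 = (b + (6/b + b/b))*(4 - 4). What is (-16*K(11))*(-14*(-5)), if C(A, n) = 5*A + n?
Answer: 1120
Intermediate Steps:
C(A, n) = n + 5*A
X(b) = 2 (X(b) = 2 + (b + (6/b + b/b))*(4 - 4) = 2 + (b + (6/b + 1))*0 = 2 + (b + (1 + 6/b))*0 = 2 + (1 + b + 6/b)*0 = 2 + 0 = 2)
K(s) = -1 (K(s) = -3 + 2 = -1)
(-16*K(11))*(-14*(-5)) = (-16*(-1))*(-14*(-5)) = 16*70 = 1120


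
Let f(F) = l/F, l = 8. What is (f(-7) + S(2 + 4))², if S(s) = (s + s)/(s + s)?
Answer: 1/49 ≈ 0.020408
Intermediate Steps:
f(F) = 8/F
S(s) = 1 (S(s) = (2*s)/((2*s)) = (2*s)*(1/(2*s)) = 1)
(f(-7) + S(2 + 4))² = (8/(-7) + 1)² = (8*(-⅐) + 1)² = (-8/7 + 1)² = (-⅐)² = 1/49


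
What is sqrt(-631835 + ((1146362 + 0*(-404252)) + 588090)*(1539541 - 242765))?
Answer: sqrt(2249195094917) ≈ 1.4997e+6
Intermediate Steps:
sqrt(-631835 + ((1146362 + 0*(-404252)) + 588090)*(1539541 - 242765)) = sqrt(-631835 + ((1146362 + 0) + 588090)*1296776) = sqrt(-631835 + (1146362 + 588090)*1296776) = sqrt(-631835 + 1734452*1296776) = sqrt(-631835 + 2249195726752) = sqrt(2249195094917)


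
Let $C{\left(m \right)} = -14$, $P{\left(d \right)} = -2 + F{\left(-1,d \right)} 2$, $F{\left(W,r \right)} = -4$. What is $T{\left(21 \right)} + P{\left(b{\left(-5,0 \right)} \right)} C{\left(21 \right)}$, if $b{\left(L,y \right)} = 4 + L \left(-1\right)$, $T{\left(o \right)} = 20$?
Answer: $160$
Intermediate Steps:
$b{\left(L,y \right)} = 4 - L$
$P{\left(d \right)} = -10$ ($P{\left(d \right)} = -2 - 8 = -10$)
$T{\left(21 \right)} + P{\left(b{\left(-5,0 \right)} \right)} C{\left(21 \right)} = 20 - -140 = 20 + 140 = 160$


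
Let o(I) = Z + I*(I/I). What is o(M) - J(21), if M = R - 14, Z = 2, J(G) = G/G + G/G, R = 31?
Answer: 17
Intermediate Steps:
J(G) = 2 (J(G) = 1 + 1 = 2)
M = 17 (M = 31 - 14 = 17)
o(I) = 2 + I (o(I) = 2 + I*(I/I) = 2 + I*1 = 2 + I)
o(M) - J(21) = (2 + 17) - 1*2 = 19 - 2 = 17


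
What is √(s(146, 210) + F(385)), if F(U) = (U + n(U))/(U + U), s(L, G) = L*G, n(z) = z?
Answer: √30661 ≈ 175.10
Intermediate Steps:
s(L, G) = G*L
F(U) = 1 (F(U) = (U + U)/(U + U) = (2*U)/((2*U)) = (2*U)*(1/(2*U)) = 1)
√(s(146, 210) + F(385)) = √(210*146 + 1) = √(30660 + 1) = √30661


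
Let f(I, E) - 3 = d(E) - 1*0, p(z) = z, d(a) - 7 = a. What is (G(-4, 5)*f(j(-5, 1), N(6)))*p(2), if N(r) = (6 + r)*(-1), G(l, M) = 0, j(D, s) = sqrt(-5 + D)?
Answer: 0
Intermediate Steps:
d(a) = 7 + a
N(r) = -6 - r
f(I, E) = 10 + E (f(I, E) = 3 + ((7 + E) - 1*0) = 3 + ((7 + E) + 0) = 3 + (7 + E) = 10 + E)
(G(-4, 5)*f(j(-5, 1), N(6)))*p(2) = (0*(10 + (-6 - 1*6)))*2 = (0*(10 + (-6 - 6)))*2 = (0*(10 - 12))*2 = (0*(-2))*2 = 0*2 = 0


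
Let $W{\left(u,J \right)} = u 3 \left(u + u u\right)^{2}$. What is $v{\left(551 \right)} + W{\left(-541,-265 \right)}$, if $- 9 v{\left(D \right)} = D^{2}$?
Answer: $- \frac{1246645802920801}{9} \approx -1.3852 \cdot 10^{14}$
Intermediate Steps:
$v{\left(D \right)} = - \frac{D^{2}}{9}$
$W{\left(u,J \right)} = 3 u \left(u + u^{2}\right)^{2}$
$v{\left(551 \right)} + W{\left(-541,-265 \right)} = - \frac{551^{2}}{9} + 3 \left(-541\right)^{3} \left(1 - 541\right)^{2} = \left(- \frac{1}{9}\right) 303601 + 3 \left(-158340421\right) \left(-540\right)^{2} = - \frac{303601}{9} + 3 \left(-158340421\right) 291600 = - \frac{303601}{9} - 138516200290800 = - \frac{1246645802920801}{9}$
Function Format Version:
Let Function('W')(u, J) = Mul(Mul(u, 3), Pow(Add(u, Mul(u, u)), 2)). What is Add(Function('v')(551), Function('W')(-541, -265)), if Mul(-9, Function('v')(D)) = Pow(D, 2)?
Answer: Rational(-1246645802920801, 9) ≈ -1.3852e+14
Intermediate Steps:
Function('v')(D) = Mul(Rational(-1, 9), Pow(D, 2))
Function('W')(u, J) = Mul(3, u, Pow(Add(u, Pow(u, 2)), 2)) (Function('W')(u, J) = Mul(Mul(3, u), Pow(Add(u, Pow(u, 2)), 2)) = Mul(3, u, Pow(Add(u, Pow(u, 2)), 2)))
Add(Function('v')(551), Function('W')(-541, -265)) = Add(Mul(Rational(-1, 9), Pow(551, 2)), Mul(3, Pow(-541, 3), Pow(Add(1, -541), 2))) = Add(Mul(Rational(-1, 9), 303601), Mul(3, -158340421, Pow(-540, 2))) = Add(Rational(-303601, 9), Mul(3, -158340421, 291600)) = Add(Rational(-303601, 9), -138516200290800) = Rational(-1246645802920801, 9)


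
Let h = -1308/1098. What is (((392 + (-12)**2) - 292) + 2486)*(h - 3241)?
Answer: -539922110/61 ≈ -8.8512e+6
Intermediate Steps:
h = -218/183 (h = -1308*1/1098 = -218/183 ≈ -1.1913)
(((392 + (-12)**2) - 292) + 2486)*(h - 3241) = (((392 + (-12)**2) - 292) + 2486)*(-218/183 - 3241) = (((392 + 144) - 292) + 2486)*(-593321/183) = ((536 - 292) + 2486)*(-593321/183) = (244 + 2486)*(-593321/183) = 2730*(-593321/183) = -539922110/61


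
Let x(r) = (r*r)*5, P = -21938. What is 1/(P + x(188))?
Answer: 1/154782 ≈ 6.4607e-6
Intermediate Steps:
x(r) = 5*r**2 (x(r) = r**2*5 = 5*r**2)
1/(P + x(188)) = 1/(-21938 + 5*188**2) = 1/(-21938 + 5*35344) = 1/(-21938 + 176720) = 1/154782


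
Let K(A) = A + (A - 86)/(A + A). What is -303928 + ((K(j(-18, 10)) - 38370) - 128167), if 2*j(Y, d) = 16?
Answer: -3763695/8 ≈ -4.7046e+5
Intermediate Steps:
j(Y, d) = 8 (j(Y, d) = (1/2)*16 = 8)
K(A) = A + (-86 + A)/(2*A) (K(A) = A + (-86 + A)/((2*A)) = A + (-86 + A)*(1/(2*A)) = A + (-86 + A)/(2*A))
-303928 + ((K(j(-18, 10)) - 38370) - 128167) = -303928 + (((1/2 + 8 - 43/8) - 38370) - 128167) = -303928 + ((25/8 - 38370) - 128167) = -303928 + (-306935/8 - 128167) = -303928 - 1332271/8 = -3763695/8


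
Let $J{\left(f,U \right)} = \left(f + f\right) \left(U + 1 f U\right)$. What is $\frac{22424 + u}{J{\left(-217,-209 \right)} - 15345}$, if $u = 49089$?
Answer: $- \frac{71513}{19607841} \approx -0.0036472$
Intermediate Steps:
$J{\left(f,U \right)} = 2 f \left(U + U f\right)$ ($J{\left(f,U \right)} = 2 f \left(U + f U\right) = 2 f \left(U + U f\right)$)
$\frac{22424 + u}{J{\left(-217,-209 \right)} - 15345} = \frac{22424 + 49089}{2 \left(-209\right) \left(-217\right) \left(1 - 217\right) - 15345} = \frac{71513}{2 \left(-209\right) \left(-217\right) \left(-216\right) - 15345} = \frac{71513}{-19592496 - 15345} = \frac{71513}{-19607841} = 71513 \left(- \frac{1}{19607841}\right) = - \frac{71513}{19607841}$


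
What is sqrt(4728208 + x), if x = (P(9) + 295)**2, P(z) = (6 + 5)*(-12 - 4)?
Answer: sqrt(4742369) ≈ 2177.7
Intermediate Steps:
P(z) = -176 (P(z) = 11*(-16) = -176)
x = 14161 (x = (-176 + 295)**2 = 119**2 = 14161)
sqrt(4728208 + x) = sqrt(4728208 + 14161) = sqrt(4742369)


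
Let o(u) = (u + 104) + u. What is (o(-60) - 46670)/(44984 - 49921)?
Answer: 46686/4937 ≈ 9.4563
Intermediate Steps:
o(u) = 104 + 2*u (o(u) = (104 + u) + u = 104 + 2*u)
(o(-60) - 46670)/(44984 - 49921) = ((104 + 2*(-60)) - 46670)/(44984 - 49921) = ((104 - 120) - 46670)/(-4937) = (-16 - 46670)*(-1/4937) = -46686*(-1/4937) = 46686/4937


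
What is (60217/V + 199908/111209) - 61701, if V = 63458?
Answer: -435410789213905/7057100722 ≈ -61698.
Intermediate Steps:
(60217/V + 199908/111209) - 61701 = (60217/63458 + 199908/111209) - 61701 = 19382434217/7057100722 - 61701 = -435410789213905/7057100722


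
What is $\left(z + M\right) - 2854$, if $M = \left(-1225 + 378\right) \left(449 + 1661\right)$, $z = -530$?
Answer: $-1790554$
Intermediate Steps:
$M = -1787170$ ($M = \left(-847\right) 2110 = -1787170$)
$\left(z + M\right) - 2854 = \left(-530 - 1787170\right) - 2854 = -1787700 - 2854 = -1790554$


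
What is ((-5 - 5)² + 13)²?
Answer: 12769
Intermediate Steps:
((-5 - 5)² + 13)² = ((-10)² + 13)² = (100 + 13)² = 113² = 12769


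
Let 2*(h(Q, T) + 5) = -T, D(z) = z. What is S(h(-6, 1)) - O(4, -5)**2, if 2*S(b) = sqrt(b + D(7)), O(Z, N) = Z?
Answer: -16 + sqrt(6)/4 ≈ -15.388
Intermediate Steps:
h(Q, T) = -5 - T/2 (h(Q, T) = -5 + (-T)/2 = -5 - T/2)
S(b) = sqrt(7 + b)/2 (S(b) = sqrt(b + 7)/2 = sqrt(7 + b)/2)
S(h(-6, 1)) - O(4, -5)**2 = sqrt(7 + (-5 - 1/2*1))/2 - 1*4**2 = sqrt(7 + (-5 - 1/2))/2 - 1*16 = sqrt(7 - 11/2)/2 - 16 = sqrt(3/2)/2 - 16 = (sqrt(6)/2)/2 - 16 = sqrt(6)/4 - 16 = -16 + sqrt(6)/4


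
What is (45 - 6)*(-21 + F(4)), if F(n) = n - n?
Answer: -819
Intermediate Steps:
F(n) = 0
(45 - 6)*(-21 + F(4)) = (45 - 6)*(-21 + 0) = 39*(-21) = -819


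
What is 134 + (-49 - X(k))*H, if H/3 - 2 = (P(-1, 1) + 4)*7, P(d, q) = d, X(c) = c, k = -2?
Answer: -3109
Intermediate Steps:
H = 69 (H = 6 + 3*((-1 + 4)*7) = 6 + 3*(3*7) = 6 + 3*21 = 6 + 63 = 69)
134 + (-49 - X(k))*H = 134 + (-49 - 1*(-2))*69 = 134 + (-49 + 2)*69 = 134 - 47*69 = 134 - 3243 = -3109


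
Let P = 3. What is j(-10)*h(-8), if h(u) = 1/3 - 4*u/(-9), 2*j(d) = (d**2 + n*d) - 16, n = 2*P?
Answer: -116/3 ≈ -38.667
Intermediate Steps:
n = 6 (n = 2*3 = 6)
j(d) = -8 + d**2/2 + 3*d (j(d) = ((d**2 + 6*d) - 16)/2 = (-16 + d**2 + 6*d)/2 = -8 + d**2/2 + 3*d)
h(u) = 1/3 + 4*u/9 (h(u) = 1*(1/3) - 4*u*(-1/9) = 1/3 + 4*u/9)
j(-10)*h(-8) = (-8 + (1/2)*(-10)**2 + 3*(-10))*(1/3 + (4/9)*(-8)) = (-8 + (1/2)*100 - 30)*(1/3 - 32/9) = (-8 + 50 - 30)*(-29/9) = 12*(-29/9) = -116/3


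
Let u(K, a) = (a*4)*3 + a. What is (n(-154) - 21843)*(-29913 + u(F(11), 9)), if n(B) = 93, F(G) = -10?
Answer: 648063000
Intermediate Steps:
u(K, a) = 13*a (u(K, a) = (4*a)*3 + a = 12*a + a = 13*a)
(n(-154) - 21843)*(-29913 + u(F(11), 9)) = (93 - 21843)*(-29913 + 13*9) = -21750*(-29913 + 117) = -21750*(-29796) = 648063000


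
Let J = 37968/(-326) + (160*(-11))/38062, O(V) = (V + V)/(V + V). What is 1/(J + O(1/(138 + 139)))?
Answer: -3102053/358325891 ≈ -0.0086571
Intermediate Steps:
O(V) = 1 (O(V) = (2*V)/((2*V)) = (2*V)*(1/(2*V)) = 1)
J = -361427944/3102053 (J = 37968*(-1/326) - 1760*1/38062 = -18984/163 - 880/19031 = -361427944/3102053 ≈ -116.51)
1/(J + O(1/(138 + 139))) = 1/(-361427944/3102053 + 1) = 1/(-358325891/3102053) = -3102053/358325891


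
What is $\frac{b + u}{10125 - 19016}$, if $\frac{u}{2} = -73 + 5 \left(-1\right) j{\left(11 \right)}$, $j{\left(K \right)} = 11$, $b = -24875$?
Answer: $\frac{25131}{8891} \approx 2.8266$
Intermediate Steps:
$u = -256$ ($u = 2 \left(-73 + 5 \left(-1\right) 11\right) = 2 \left(-73 - 55\right) = 2 \left(-128\right) = -256$)
$\frac{b + u}{10125 - 19016} = \frac{-24875 - 256}{10125 - 19016} = - \frac{25131}{-8891} = \left(-25131\right) \left(- \frac{1}{8891}\right) = \frac{25131}{8891}$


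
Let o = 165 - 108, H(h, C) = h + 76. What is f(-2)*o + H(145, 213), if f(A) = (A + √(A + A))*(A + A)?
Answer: 677 - 456*I ≈ 677.0 - 456.0*I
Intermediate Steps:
H(h, C) = 76 + h
o = 57
f(A) = 2*A*(A + √2*√A) (f(A) = (A + √(2*A))*(2*A) = (A + √2*√A)*(2*A) = 2*A*(A + √2*√A))
f(-2)*o + H(145, 213) = (2*(-2)² + 2*√2*(-2)^(3/2))*57 + (76 + 145) = (2*4 + 2*√2*(-2*I*√2))*57 + 221 = (8 - 8*I)*57 + 221 = (456 - 456*I) + 221 = 677 - 456*I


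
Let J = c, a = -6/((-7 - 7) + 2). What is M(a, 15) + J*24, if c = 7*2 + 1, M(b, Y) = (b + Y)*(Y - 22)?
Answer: 503/2 ≈ 251.50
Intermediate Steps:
a = 1/2 (a = -6/(-14 + 2) = -6/(-12) = -6*(-1/12) = 1/2 ≈ 0.50000)
M(b, Y) = (-22 + Y)*(Y + b) (M(b, Y) = (Y + b)*(-22 + Y) = (-22 + Y)*(Y + b))
c = 15 (c = 14 + 1 = 15)
J = 15
M(a, 15) + J*24 = (15**2 - 22*15 - 22*1/2 + 15*(1/2)) + 15*24 = (225 - 330 - 11 + 15/2) + 360 = -217/2 + 360 = 503/2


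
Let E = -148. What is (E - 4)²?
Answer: 23104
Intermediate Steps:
(E - 4)² = (-148 - 4)² = (-152)² = 23104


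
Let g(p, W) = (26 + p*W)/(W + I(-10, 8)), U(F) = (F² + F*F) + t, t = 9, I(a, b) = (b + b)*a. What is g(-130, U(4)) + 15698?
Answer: 110198/7 ≈ 15743.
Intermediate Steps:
I(a, b) = 2*a*b (I(a, b) = (2*b)*a = 2*a*b)
U(F) = 9 + 2*F² (U(F) = (F² + F*F) + 9 = (F² + F²) + 9 = 2*F² + 9 = 9 + 2*F²)
g(p, W) = (26 + W*p)/(-160 + W) (g(p, W) = (26 + p*W)/(W + 2*(-10)*8) = (26 + W*p)/(W - 160) = (26 + W*p)/(-160 + W))
g(-130, U(4)) + 15698 = (26 + (9 + 2*4²)*(-130))/(-160 + (9 + 2*4²)) + 15698 = (26 + (9 + 2*16)*(-130))/(-160 + (9 + 2*16)) + 15698 = (26 + (9 + 32)*(-130))/(-160 + (9 + 32)) + 15698 = (26 + 41*(-130))/(-160 + 41) + 15698 = (26 - 5330)/(-119) + 15698 = -1/119*(-5304) + 15698 = 312/7 + 15698 = 110198/7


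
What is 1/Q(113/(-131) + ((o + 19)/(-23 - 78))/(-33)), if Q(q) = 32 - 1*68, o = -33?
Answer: -1/36 ≈ -0.027778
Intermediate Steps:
Q(q) = -36 (Q(q) = 32 - 68 = -36)
1/Q(113/(-131) + ((o + 19)/(-23 - 78))/(-33)) = 1/(-36) = -1/36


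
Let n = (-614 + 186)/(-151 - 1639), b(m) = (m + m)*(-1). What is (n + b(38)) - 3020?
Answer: -2770706/895 ≈ -3095.8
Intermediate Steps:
b(m) = -2*m (b(m) = (2*m)*(-1) = -2*m)
n = 214/895 (n = -428/(-1790) = -428*(-1/1790) = 214/895 ≈ 0.23911)
(n + b(38)) - 3020 = (214/895 - 2*38) - 3020 = (214/895 - 76) - 3020 = -67806/895 - 3020 = -2770706/895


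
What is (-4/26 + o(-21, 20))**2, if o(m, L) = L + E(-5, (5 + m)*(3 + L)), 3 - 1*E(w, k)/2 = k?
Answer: 98089216/169 ≈ 5.8041e+5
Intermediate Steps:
E(w, k) = 6 - 2*k
o(m, L) = 6 + L - 2*(3 + L)*(5 + m) (o(m, L) = L + (6 - 2*(5 + m)*(3 + L)) = L + (6 - 2*(3 + L)*(5 + m)) = 6 + L - 2*(3 + L)*(5 + m))
(-4/26 + o(-21, 20))**2 = (-4/26 + (-24 - 9*20 - 6*(-21) - 2*20*(-21)))**2 = (-4*1/26 + (-24 - 180 + 126 + 840))**2 = (-2/13 + 762)**2 = (9904/13)**2 = 98089216/169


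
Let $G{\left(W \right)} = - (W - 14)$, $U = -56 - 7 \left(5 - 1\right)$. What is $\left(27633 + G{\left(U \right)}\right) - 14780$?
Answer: $12951$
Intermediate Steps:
$U = -84$ ($U = -56 - 7 \left(5 - 1\right) = -56 - 7 \cdot 4 = -56 - 28 = -84$)
$G{\left(W \right)} = 14 - W$ ($G{\left(W \right)} = - (W - 14) = - (-14 + W) = 14 - W$)
$\left(27633 + G{\left(U \right)}\right) - 14780 = \left(27633 + \left(14 - -84\right)\right) - 14780 = \left(27633 + \left(14 + 84\right)\right) - 14780 = \left(27633 + 98\right) - 14780 = 27731 - 14780 = 12951$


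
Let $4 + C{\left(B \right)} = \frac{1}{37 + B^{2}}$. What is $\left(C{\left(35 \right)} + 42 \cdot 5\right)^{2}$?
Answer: $\frac{67585960729}{1592644} \approx 42436.0$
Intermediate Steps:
$C{\left(B \right)} = -4 + \frac{1}{37 + B^{2}}$
$\left(C{\left(35 \right)} + 42 \cdot 5\right)^{2} = \left(\frac{-147 - 4 \cdot 35^{2}}{37 + 35^{2}} + 42 \cdot 5\right)^{2} = \left(\frac{-147 - 4900}{37 + 1225} + 210\right)^{2} = \left(\frac{-147 - 4900}{1262} + 210\right)^{2} = \left(\frac{1}{1262} \left(-5047\right) + 210\right)^{2} = \left(- \frac{5047}{1262} + 210\right)^{2} = \left(\frac{259973}{1262}\right)^{2} = \frac{67585960729}{1592644}$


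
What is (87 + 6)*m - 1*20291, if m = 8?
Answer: -19547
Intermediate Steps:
(87 + 6)*m - 1*20291 = (87 + 6)*8 - 1*20291 = 93*8 - 20291 = 744 - 20291 = -19547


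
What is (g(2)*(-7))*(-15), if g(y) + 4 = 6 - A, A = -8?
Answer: 1050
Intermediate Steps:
g(y) = 10 (g(y) = -4 + (6 - 1*(-8)) = -4 + (6 + 8) = -4 + 14 = 10)
(g(2)*(-7))*(-15) = (10*(-7))*(-15) = -70*(-15) = 1050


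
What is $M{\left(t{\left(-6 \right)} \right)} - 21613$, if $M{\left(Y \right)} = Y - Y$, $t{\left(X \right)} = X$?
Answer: $-21613$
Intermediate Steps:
$M{\left(Y \right)} = 0$
$M{\left(t{\left(-6 \right)} \right)} - 21613 = 0 - 21613 = -21613$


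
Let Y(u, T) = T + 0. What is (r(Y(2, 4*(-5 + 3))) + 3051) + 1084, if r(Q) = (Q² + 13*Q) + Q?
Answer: 4087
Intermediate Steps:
Y(u, T) = T
r(Q) = Q² + 14*Q
(r(Y(2, 4*(-5 + 3))) + 3051) + 1084 = ((4*(-5 + 3))*(14 + 4*(-5 + 3)) + 3051) + 1084 = ((4*(-2))*(14 + 4*(-2)) + 3051) + 1084 = (-8*(14 - 8) + 3051) + 1084 = (-8*6 + 3051) + 1084 = (-48 + 3051) + 1084 = 3003 + 1084 = 4087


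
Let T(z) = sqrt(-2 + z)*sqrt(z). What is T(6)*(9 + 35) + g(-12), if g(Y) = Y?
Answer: -12 + 88*sqrt(6) ≈ 203.56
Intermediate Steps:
T(z) = sqrt(z)*sqrt(-2 + z)
T(6)*(9 + 35) + g(-12) = (sqrt(6)*sqrt(-2 + 6))*(9 + 35) - 12 = (sqrt(6)*sqrt(4))*44 - 12 = (sqrt(6)*2)*44 - 12 = (2*sqrt(6))*44 - 12 = 88*sqrt(6) - 12 = -12 + 88*sqrt(6)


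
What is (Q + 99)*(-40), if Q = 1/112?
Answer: -55445/14 ≈ -3960.4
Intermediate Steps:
Q = 1/112 ≈ 0.0089286
(Q + 99)*(-40) = (1/112 + 99)*(-40) = (11089/112)*(-40) = -55445/14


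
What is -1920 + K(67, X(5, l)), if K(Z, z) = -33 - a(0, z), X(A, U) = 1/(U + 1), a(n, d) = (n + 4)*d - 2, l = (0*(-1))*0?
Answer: -1955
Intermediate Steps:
l = 0 (l = 0*0 = 0)
a(n, d) = -2 + d*(4 + n) (a(n, d) = (4 + n)*d - 2 = d*(4 + n) - 2 = -2 + d*(4 + n))
X(A, U) = 1/(1 + U)
K(Z, z) = -31 - 4*z (K(Z, z) = -33 - (-2 + 4*z + z*0) = -33 - (-2 + 4*z + 0) = -33 - (-2 + 4*z) = -33 + (2 - 4*z) = -31 - 4*z)
-1920 + K(67, X(5, l)) = -1920 + (-31 - 4/(1 + 0)) = -1920 + (-31 - 4/1) = -1920 + (-31 - 4*1) = -1920 + (-31 - 4) = -1920 - 35 = -1955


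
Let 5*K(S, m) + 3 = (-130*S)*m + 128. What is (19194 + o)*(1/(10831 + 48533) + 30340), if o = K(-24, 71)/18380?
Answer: 635483528247714289/1091110320 ≈ 5.8242e+8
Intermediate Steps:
K(S, m) = 25 - 26*S*m (K(S, m) = -3/5 + ((-130*S)*m + 128)/5 = -3/5 + (-130*S*m + 128)/5 = -3/5 + (128 - 130*S*m)/5 = -3/5 + (128/5 - 26*S*m) = 25 - 26*S*m)
o = 44329/18380 (o = (25 - 26*(-24)*71)/18380 = (25 + 44304)*(1/18380) = 44329*(1/18380) = 44329/18380 ≈ 2.4118)
(19194 + o)*(1/(10831 + 48533) + 30340) = (19194 + 44329/18380)*(1/(10831 + 48533) + 30340) = 352830049*(1/59364 + 30340)/18380 = (352830049/18380)*(1801103761/59364) = 635483528247714289/1091110320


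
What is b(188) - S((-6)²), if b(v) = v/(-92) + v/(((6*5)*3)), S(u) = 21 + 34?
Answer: -56878/1035 ≈ -54.955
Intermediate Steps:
S(u) = 55
b(v) = v/4140 (b(v) = v*(-1/92) + v/((30*3)) = -v/92 + v/90 = v/4140)
b(188) - S((-6)²) = (1/4140)*188 - 1*55 = 47/1035 - 55 = -56878/1035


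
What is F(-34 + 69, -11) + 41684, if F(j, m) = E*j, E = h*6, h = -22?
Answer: 37064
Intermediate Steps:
E = -132 (E = -22*6 = -132)
F(j, m) = -132*j
F(-34 + 69, -11) + 41684 = -132*(-34 + 69) + 41684 = -132*35 + 41684 = -4620 + 41684 = 37064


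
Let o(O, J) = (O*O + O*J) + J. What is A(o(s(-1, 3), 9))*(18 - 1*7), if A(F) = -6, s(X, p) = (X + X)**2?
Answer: -66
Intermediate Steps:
s(X, p) = 4*X**2 (s(X, p) = (2*X)**2 = 4*X**2)
o(O, J) = J + O**2 + J*O (o(O, J) = (O**2 + J*O) + J = J + O**2 + J*O)
A(o(s(-1, 3), 9))*(18 - 1*7) = -6*(18 - 1*7) = -6*(18 - 7) = -6*11 = -66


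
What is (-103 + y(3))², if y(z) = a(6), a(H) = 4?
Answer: 9801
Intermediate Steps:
y(z) = 4
(-103 + y(3))² = (-103 + 4)² = (-99)² = 9801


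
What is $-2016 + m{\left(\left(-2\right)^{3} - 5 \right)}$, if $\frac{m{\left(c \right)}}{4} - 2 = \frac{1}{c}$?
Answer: $- \frac{26108}{13} \approx -2008.3$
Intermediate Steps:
$m{\left(c \right)} = 8 + \frac{4}{c}$
$-2016 + m{\left(\left(-2\right)^{3} - 5 \right)} = -2016 + \left(8 + \frac{4}{\left(-2\right)^{3} - 5}\right) = -2016 + \left(8 + \frac{4}{-8 - 5}\right) = -2016 + \left(8 + \frac{4}{-13}\right) = -2016 + \left(8 + 4 \left(- \frac{1}{13}\right)\right) = -2016 + \left(8 - \frac{4}{13}\right) = -2016 + \frac{100}{13} = - \frac{26108}{13}$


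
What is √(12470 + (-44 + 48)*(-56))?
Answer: √12246 ≈ 110.66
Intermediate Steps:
√(12470 + (-44 + 48)*(-56)) = √(12470 + 4*(-56)) = √(12470 - 224) = √12246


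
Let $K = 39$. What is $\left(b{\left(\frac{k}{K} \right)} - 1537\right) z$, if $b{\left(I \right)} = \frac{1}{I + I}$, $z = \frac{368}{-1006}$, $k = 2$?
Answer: $\frac{281014}{503} \approx 558.68$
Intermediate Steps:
$z = - \frac{184}{503}$ ($z = 368 \left(- \frac{1}{1006}\right) = - \frac{184}{503} \approx -0.36581$)
$b{\left(I \right)} = \frac{1}{2 I}$
$\left(b{\left(\frac{k}{K} \right)} - 1537\right) z = \left(\frac{1}{2 \cdot \frac{2}{39}} - 1537\right) \left(- \frac{184}{503}\right) = \left(\frac{1}{2} \cdot \frac{39}{2} - 1537\right) \left(- \frac{184}{503}\right) = \left(\frac{39}{4} - 1537\right) \left(- \frac{184}{503}\right) = \left(- \frac{6109}{4}\right) \left(- \frac{184}{503}\right) = \frac{281014}{503}$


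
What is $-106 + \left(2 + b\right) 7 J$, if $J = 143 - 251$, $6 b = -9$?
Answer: $-484$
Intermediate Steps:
$b = - \frac{3}{2}$ ($b = \frac{1}{6} \left(-9\right) = - \frac{3}{2} \approx -1.5$)
$J = -108$
$-106 + \left(2 + b\right) 7 J = -106 + \left(2 - \frac{3}{2}\right) 7 \left(-108\right) = -106 + \frac{1}{2} \cdot 7 \left(-108\right) = -106 + \frac{7}{2} \left(-108\right) = -106 - 378 = -484$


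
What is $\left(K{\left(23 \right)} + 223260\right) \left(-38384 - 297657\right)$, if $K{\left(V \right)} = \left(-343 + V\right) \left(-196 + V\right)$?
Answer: $-93627743420$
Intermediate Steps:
$\left(K{\left(23 \right)} + 223260\right) \left(-38384 - 297657\right) = \left(\left(67228 + 23^{2} - 12397\right) + 223260\right) \left(-38384 - 297657\right) = \left(\left(67228 + 529 - 12397\right) + 223260\right) \left(-336041\right) = \left(55360 + 223260\right) \left(-336041\right) = 278620 \left(-336041\right) = -93627743420$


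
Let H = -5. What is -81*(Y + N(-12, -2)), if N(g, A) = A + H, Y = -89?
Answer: 7776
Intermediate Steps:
N(g, A) = -5 + A (N(g, A) = A - 5 = -5 + A)
-81*(Y + N(-12, -2)) = -81*(-89 + (-5 - 2)) = -81*(-89 - 7) = -81*(-96) = 7776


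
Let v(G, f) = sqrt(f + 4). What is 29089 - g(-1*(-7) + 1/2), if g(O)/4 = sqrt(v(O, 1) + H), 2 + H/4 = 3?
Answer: 29089 - 4*sqrt(4 + sqrt(5)) ≈ 29079.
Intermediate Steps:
H = 4 (H = -8 + 4*3 = -8 + 12 = 4)
v(G, f) = sqrt(4 + f)
g(O) = 4*sqrt(4 + sqrt(5)) (g(O) = 4*sqrt(sqrt(4 + 1) + 4) = 4*sqrt(sqrt(5) + 4) = 4*sqrt(4 + sqrt(5)))
29089 - g(-1*(-7) + 1/2) = 29089 - 4*sqrt(4 + sqrt(5))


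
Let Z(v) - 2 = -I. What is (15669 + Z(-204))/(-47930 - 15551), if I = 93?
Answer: -15578/63481 ≈ -0.24540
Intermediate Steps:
Z(v) = -91 (Z(v) = 2 - 1*93 = 2 - 93 = -91)
(15669 + Z(-204))/(-47930 - 15551) = (15669 - 91)/(-47930 - 15551) = 15578/(-63481) = 15578*(-1/63481) = -15578/63481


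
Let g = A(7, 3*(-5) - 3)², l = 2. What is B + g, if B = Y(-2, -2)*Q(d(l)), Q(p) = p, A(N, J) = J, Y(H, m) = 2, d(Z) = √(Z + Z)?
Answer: 328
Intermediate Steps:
d(Z) = √2*√Z (d(Z) = √(2*Z) = √2*√Z)
B = 4 (B = 2*(√2*√2) = 2*2 = 4)
g = 324 (g = (3*(-5) - 3)² = (-15 - 3)² = (-18)² = 324)
B + g = 4 + 324 = 328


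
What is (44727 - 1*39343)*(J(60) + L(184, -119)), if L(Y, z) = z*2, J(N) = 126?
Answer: -603008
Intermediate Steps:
L(Y, z) = 2*z
(44727 - 1*39343)*(J(60) + L(184, -119)) = (44727 - 1*39343)*(126 + 2*(-119)) = (44727 - 39343)*(126 - 238) = 5384*(-112) = -603008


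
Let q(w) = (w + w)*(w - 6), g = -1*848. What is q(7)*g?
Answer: -11872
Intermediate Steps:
g = -848
q(w) = 2*w*(-6 + w) (q(w) = (2*w)*(-6 + w) = 2*w*(-6 + w))
q(7)*g = (2*7*(-6 + 7))*(-848) = (2*7*1)*(-848) = 14*(-848) = -11872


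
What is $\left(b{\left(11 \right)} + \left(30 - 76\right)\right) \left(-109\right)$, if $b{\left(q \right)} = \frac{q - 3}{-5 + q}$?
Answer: $\frac{14606}{3} \approx 4868.7$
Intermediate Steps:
$b{\left(q \right)} = \frac{-3 + q}{-5 + q}$
$\left(b{\left(11 \right)} + \left(30 - 76\right)\right) \left(-109\right) = \left(\frac{-3 + 11}{-5 + 11} + \left(30 - 76\right)\right) \left(-109\right) = \left(\frac{1}{6} \cdot 8 - 46\right) \left(-109\right) = \left(\frac{4}{3} - 46\right) \left(-109\right) = \left(- \frac{134}{3}\right) \left(-109\right) = \frac{14606}{3}$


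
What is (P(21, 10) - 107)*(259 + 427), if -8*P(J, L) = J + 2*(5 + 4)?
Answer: -306985/4 ≈ -76746.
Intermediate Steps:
P(J, L) = -9/4 - J/8 (P(J, L) = -(J + 2*(5 + 4))/8 = -(J + 2*9)/8 = -(J + 18)/8 = -(18 + J)/8 = -9/4 - J/8)
(P(21, 10) - 107)*(259 + 427) = ((-9/4 - ⅛*21) - 107)*(259 + 427) = ((-9/4 - 21/8) - 107)*686 = (-39/8 - 107)*686 = -895/8*686 = -306985/4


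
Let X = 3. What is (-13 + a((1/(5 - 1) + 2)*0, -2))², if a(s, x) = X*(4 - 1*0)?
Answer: 1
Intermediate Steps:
a(s, x) = 12 (a(s, x) = 3*(4 - 1*0) = 3*(4 + 0) = 3*4 = 12)
(-13 + a((1/(5 - 1) + 2)*0, -2))² = (-13 + 12)² = (-1)² = 1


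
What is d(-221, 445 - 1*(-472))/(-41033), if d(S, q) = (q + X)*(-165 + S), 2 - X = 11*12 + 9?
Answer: 300308/41033 ≈ 7.3187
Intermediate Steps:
X = -139 (X = 2 - (11*12 + 9) = 2 - (132 + 9) = 2 - 1*141 = 2 - 141 = -139)
d(S, q) = (-165 + S)*(-139 + q) (d(S, q) = (q - 139)*(-165 + S) = (-139 + q)*(-165 + S) = (-165 + S)*(-139 + q))
d(-221, 445 - 1*(-472))/(-41033) = (22935 - 165*(445 - 1*(-472)) - 139*(-221) - 221*(445 - 1*(-472)))/(-41033) = (22935 - 165*(445 + 472) + 30719 - 221*(445 + 472))*(-1/41033) = (22935 - 165*917 + 30719 - 221*917)*(-1/41033) = (22935 - 151305 + 30719 - 202657)*(-1/41033) = -300308*(-1/41033) = 300308/41033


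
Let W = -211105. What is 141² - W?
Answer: 230986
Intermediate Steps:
141² - W = 141² - 1*(-211105) = 19881 + 211105 = 230986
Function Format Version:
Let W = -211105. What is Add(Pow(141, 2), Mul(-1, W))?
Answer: 230986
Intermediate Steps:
Add(Pow(141, 2), Mul(-1, W)) = Add(Pow(141, 2), Mul(-1, -211105)) = Add(19881, 211105) = 230986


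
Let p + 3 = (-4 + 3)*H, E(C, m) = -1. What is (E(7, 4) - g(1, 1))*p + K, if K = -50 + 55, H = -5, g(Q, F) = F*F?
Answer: 1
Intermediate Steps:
g(Q, F) = F²
p = 2 (p = -3 + (-4 + 3)*(-5) = -3 - 1*(-5) = -3 + 5 = 2)
K = 5
(E(7, 4) - g(1, 1))*p + K = (-1 - 1*1²)*2 + 5 = (-1 - 1*1)*2 + 5 = (-1 - 1)*2 + 5 = -2*2 + 5 = -4 + 5 = 1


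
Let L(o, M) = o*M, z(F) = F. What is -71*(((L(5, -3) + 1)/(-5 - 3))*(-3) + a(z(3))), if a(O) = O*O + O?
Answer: -1917/4 ≈ -479.25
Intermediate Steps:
L(o, M) = M*o
a(O) = O + O² (a(O) = O² + O = O + O²)
-71*(((L(5, -3) + 1)/(-5 - 3))*(-3) + a(z(3))) = -71*(((-3*5 + 1)/(-5 - 3))*(-3) + 3*(1 + 3)) = -71*(((-15 + 1)/(-8))*(-3) + 3*4) = -71*(-14*(-⅛)*(-3) + 12) = -71*((7/4)*(-3) + 12) = -71*(-21/4 + 12) = -71*27/4 = -1917/4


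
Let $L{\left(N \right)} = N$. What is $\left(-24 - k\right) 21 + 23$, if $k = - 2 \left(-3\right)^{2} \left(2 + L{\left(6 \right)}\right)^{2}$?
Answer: $23711$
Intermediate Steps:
$k = -1152$ ($k = - 2 \left(-3\right)^{2} \left(2 + 6\right)^{2} = \left(-2\right) 9 \cdot 8^{2} = \left(-18\right) 64 = -1152$)
$\left(-24 - k\right) 21 + 23 = \left(-24 - -1152\right) 21 + 23 = \left(-24 + 1152\right) 21 + 23 = 1128 \cdot 21 + 23 = 23688 + 23 = 23711$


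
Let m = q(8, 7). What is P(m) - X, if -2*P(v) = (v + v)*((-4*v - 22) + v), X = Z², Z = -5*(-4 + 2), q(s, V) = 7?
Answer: 201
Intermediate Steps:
m = 7
Z = 10 (Z = -5*(-2) = 10)
X = 100 (X = 10² = 100)
P(v) = -v*(-22 - 3*v) (P(v) = -(v + v)*((-4*v - 22) + v)/2 = -2*v*((-22 - 4*v) + v)/2 = -2*v*(-22 - 3*v)/2 = -v*(-22 - 3*v))
P(m) - X = 7*(22 + 3*7) - 1*100 = 7*(22 + 21) - 100 = 7*43 - 100 = 301 - 100 = 201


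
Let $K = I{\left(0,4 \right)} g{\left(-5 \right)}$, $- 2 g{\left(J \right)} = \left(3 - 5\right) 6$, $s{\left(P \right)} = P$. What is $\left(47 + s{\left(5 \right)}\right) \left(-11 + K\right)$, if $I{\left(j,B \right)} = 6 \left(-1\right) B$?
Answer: $-8060$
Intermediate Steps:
$I{\left(j,B \right)} = - 6 B$
$g{\left(J \right)} = 6$ ($g{\left(J \right)} = - \frac{\left(3 - 5\right) 6}{2} = - \frac{\left(-2\right) 6}{2} = \left(- \frac{1}{2}\right) \left(-12\right) = 6$)
$K = -144$ ($K = \left(-6\right) 4 \cdot 6 = \left(-24\right) 6 = -144$)
$\left(47 + s{\left(5 \right)}\right) \left(-11 + K\right) = \left(47 + 5\right) \left(-11 - 144\right) = 52 \left(-155\right) = -8060$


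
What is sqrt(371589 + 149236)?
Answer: 5*sqrt(20833) ≈ 721.68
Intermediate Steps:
sqrt(371589 + 149236) = sqrt(520825) = 5*sqrt(20833)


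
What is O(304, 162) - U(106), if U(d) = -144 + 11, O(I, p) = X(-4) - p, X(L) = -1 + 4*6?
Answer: -6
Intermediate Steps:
X(L) = 23 (X(L) = -1 + 24 = 23)
O(I, p) = 23 - p
U(d) = -133
O(304, 162) - U(106) = (23 - 1*162) - 1*(-133) = (23 - 162) + 133 = -139 + 133 = -6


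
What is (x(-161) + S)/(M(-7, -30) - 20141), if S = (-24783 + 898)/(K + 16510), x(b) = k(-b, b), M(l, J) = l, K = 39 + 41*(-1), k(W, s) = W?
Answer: -2633903/332603184 ≈ -0.0079191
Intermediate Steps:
K = -2 (K = 39 - 41 = -2)
x(b) = -b
S = -23885/16508 (S = (-24783 + 898)/(-2 + 16510) = -23885/16508 ≈ -1.4469)
(x(-161) + S)/(M(-7, -30) - 20141) = (-1*(-161) - 23885/16508)/(-7 - 20141) = (161 - 23885/16508)/(-20148) = (2633903/16508)*(-1/20148) = -2633903/332603184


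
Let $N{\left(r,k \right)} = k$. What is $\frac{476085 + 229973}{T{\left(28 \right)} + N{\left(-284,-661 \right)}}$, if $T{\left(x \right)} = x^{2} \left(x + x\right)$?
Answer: $\frac{706058}{43243} \approx 16.328$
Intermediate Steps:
$T{\left(x \right)} = 2 x^{3}$ ($T{\left(x \right)} = x^{2} \cdot 2 x = 2 x^{3}$)
$\frac{476085 + 229973}{T{\left(28 \right)} + N{\left(-284,-661 \right)}} = \frac{476085 + 229973}{2 \cdot 28^{3} - 661} = \frac{706058}{2 \cdot 21952 - 661} = \frac{706058}{43904 - 661} = \frac{706058}{43243}$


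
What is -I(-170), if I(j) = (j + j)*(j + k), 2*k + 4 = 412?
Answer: 11560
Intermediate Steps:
k = 204 (k = -2 + (½)*412 = -2 + 206 = 204)
I(j) = 2*j*(204 + j) (I(j) = (j + j)*(j + 204) = (2*j)*(204 + j) = 2*j*(204 + j))
-I(-170) = -2*(-170)*(204 - 170) = -2*(-170)*34 = -1*(-11560) = 11560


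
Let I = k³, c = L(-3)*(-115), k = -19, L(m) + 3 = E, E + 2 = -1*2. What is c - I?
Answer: 7664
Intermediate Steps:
E = -4 (E = -2 - 1*2 = -2 - 2 = -4)
L(m) = -7 (L(m) = -3 - 4 = -7)
c = 805 (c = -7*(-115) = 805)
I = -6859 (I = (-19)³ = -6859)
c - I = 805 - 1*(-6859) = 805 + 6859 = 7664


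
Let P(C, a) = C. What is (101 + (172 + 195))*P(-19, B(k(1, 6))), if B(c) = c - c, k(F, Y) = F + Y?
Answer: -8892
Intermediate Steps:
B(c) = 0
(101 + (172 + 195))*P(-19, B(k(1, 6))) = (101 + (172 + 195))*(-19) = (101 + 367)*(-19) = 468*(-19) = -8892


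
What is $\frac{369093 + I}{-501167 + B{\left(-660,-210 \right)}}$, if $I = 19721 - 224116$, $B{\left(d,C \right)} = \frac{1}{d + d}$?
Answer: $- \frac{217401360}{661540441} \approx -0.32863$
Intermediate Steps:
$B{\left(d,C \right)} = \frac{1}{2 d}$
$I = -204395$ ($I = 19721 - 224116 = -204395$)
$\frac{369093 + I}{-501167 + B{\left(-660,-210 \right)}} = \frac{369093 - 204395}{-501167 + \frac{1}{2 \left(-660\right)}} = \frac{164698}{-501167 + \frac{1}{2} \left(- \frac{1}{660}\right)} = \frac{164698}{-501167 - \frac{1}{1320}} = \frac{164698}{- \frac{661540441}{1320}} = 164698 \left(- \frac{1320}{661540441}\right) = - \frac{217401360}{661540441}$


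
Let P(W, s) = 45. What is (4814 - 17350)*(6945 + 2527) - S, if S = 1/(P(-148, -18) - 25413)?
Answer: -3012221485055/25368 ≈ -1.1874e+8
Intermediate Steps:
S = -1/25368 (S = 1/(45 - 25413) = 1/(-25368) = -1/25368 ≈ -3.9420e-5)
(4814 - 17350)*(6945 + 2527) - S = (4814 - 17350)*(6945 + 2527) - 1*(-1/25368) = -12536*9472 + 1/25368 = -118740992 + 1/25368 = -3012221485055/25368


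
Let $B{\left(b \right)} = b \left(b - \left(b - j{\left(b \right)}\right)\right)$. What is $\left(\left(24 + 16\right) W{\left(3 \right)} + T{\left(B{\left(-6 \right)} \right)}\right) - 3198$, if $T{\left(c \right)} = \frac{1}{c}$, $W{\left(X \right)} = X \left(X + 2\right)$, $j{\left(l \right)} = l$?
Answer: $- \frac{93527}{36} \approx -2598.0$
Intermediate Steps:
$W{\left(X \right)} = X \left(2 + X\right)$
$B{\left(b \right)} = b^{2}$ ($B{\left(b \right)} = b \left(b + \left(b - b\right)\right) = b \left(b + 0\right) = b b = b^{2}$)
$\left(\left(24 + 16\right) W{\left(3 \right)} + T{\left(B{\left(-6 \right)} \right)}\right) - 3198 = \left(\left(24 + 16\right) 3 \left(2 + 3\right) + \frac{1}{\left(-6\right)^{2}}\right) - 3198 = \left(40 \cdot 3 \cdot 5 + \frac{1}{36}\right) - 3198 = \left(40 \cdot 15 + \frac{1}{36}\right) - 3198 = \left(600 + \frac{1}{36}\right) - 3198 = \frac{21601}{36} - 3198 = - \frac{93527}{36}$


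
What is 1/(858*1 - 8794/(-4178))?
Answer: 2089/1796759 ≈ 0.0011626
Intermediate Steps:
1/(858*1 - 8794/(-4178)) = 1/(858 - 8794*(-1/4178)) = 1/(858 + 4397/2089) = 1/(1796759/2089) = 2089/1796759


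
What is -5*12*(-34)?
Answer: 2040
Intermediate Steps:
-5*12*(-34) = -60*(-34) = 2040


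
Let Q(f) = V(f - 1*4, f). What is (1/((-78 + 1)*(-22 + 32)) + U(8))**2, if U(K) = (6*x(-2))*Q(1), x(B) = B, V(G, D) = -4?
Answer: 1365967681/592900 ≈ 2303.9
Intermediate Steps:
Q(f) = -4
U(K) = 48 (U(K) = (6*(-2))*(-4) = -12*(-4) = 48)
(1/((-78 + 1)*(-22 + 32)) + U(8))**2 = (1/((-78 + 1)*(-22 + 32)) + 48)**2 = (1/(-77*10) + 48)**2 = (1/(-770) + 48)**2 = (-1/770 + 48)**2 = (36959/770)**2 = 1365967681/592900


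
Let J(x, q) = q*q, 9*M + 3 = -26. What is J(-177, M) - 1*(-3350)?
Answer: 272191/81 ≈ 3360.4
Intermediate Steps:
M = -29/9 (M = -1/3 + (1/9)*(-26) = -1/3 - 26/9 = -29/9 ≈ -3.2222)
J(x, q) = q**2
J(-177, M) - 1*(-3350) = (-29/9)**2 - 1*(-3350) = 841/81 + 3350 = 272191/81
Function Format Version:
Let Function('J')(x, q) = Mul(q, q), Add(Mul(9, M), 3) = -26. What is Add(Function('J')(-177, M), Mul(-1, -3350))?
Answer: Rational(272191, 81) ≈ 3360.4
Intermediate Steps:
M = Rational(-29, 9) (M = Add(Rational(-1, 3), Mul(Rational(1, 9), -26)) = Add(Rational(-1, 3), Rational(-26, 9)) = Rational(-29, 9) ≈ -3.2222)
Function('J')(x, q) = Pow(q, 2)
Add(Function('J')(-177, M), Mul(-1, -3350)) = Add(Pow(Rational(-29, 9), 2), Mul(-1, -3350)) = Add(Rational(841, 81), 3350) = Rational(272191, 81)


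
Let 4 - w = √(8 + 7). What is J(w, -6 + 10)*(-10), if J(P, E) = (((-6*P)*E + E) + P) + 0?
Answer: 880 - 230*√15 ≈ -10.786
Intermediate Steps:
w = 4 - √15 (w = 4 - √(8 + 7) = 4 - √15 ≈ 0.12702)
J(P, E) = E + P - 6*E*P (J(P, E) = ((-6*E*P + E) + P) + 0 = ((E - 6*E*P) + P) + 0 = (E + P - 6*E*P) + 0 = E + P - 6*E*P)
J(w, -6 + 10)*(-10) = ((-6 + 10) + (4 - √15) - 6*(-6 + 10)*(4 - √15))*(-10) = (4 + (4 - √15) - 6*4*(4 - √15))*(-10) = (4 + (4 - √15) + (-96 + 24*√15))*(-10) = (-88 + 23*√15)*(-10) = 880 - 230*√15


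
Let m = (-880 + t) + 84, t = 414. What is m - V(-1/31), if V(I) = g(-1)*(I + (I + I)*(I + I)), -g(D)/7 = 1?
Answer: -367291/961 ≈ -382.20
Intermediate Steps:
g(D) = -7 (g(D) = -7*1 = -7)
V(I) = -28*I**2 - 7*I (V(I) = -7*(I + (I + I)*(I + I)) = -7*(I + (2*I)*(2*I)) = -7*(I + 4*I**2) = -28*I**2 - 7*I)
m = -382 (m = (-880 + 414) + 84 = -466 + 84 = -382)
m - V(-1/31) = -382 - (-7)*(-1/31)*(1 + 4*(-1/31)) = -382 - (-7)*(-1*1/31)*(1 + 4*(-1*1/31)) = -382 - (-7)*(-1)*(1 + 4*(-1/31))/31 = -382 - (-7)*(-1)*(1 - 4/31)/31 = -382 - (-7)*(-1)*27/(31*31) = -382 - 1*189/961 = -382 - 189/961 = -367291/961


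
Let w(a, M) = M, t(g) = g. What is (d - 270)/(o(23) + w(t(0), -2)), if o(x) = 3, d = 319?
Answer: 49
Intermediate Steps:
(d - 270)/(o(23) + w(t(0), -2)) = (319 - 270)/(3 - 2) = 49/1 = 49*1 = 49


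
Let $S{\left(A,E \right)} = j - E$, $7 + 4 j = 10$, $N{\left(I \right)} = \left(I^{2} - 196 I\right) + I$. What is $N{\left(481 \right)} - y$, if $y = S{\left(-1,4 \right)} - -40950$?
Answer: $\frac{386477}{4} \approx 96619.0$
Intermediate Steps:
$N{\left(I \right)} = I^{2} - 195 I$
$j = \frac{3}{4}$ ($j = - \frac{7}{4} + \frac{1}{4} \cdot 10 = - \frac{7}{4} + \frac{5}{2} = \frac{3}{4} \approx 0.75$)
$S{\left(A,E \right)} = \frac{3}{4} - E$
$y = \frac{163787}{4}$ ($y = \left(\frac{3}{4} - 4\right) - -40950 = \left(\frac{3}{4} - 4\right) + 40950 = - \frac{13}{4} + 40950 = \frac{163787}{4} \approx 40947.0$)
$N{\left(481 \right)} - y = 481 \left(-195 + 481\right) - \frac{163787}{4} = 481 \cdot 286 - \frac{163787}{4} = 137566 - \frac{163787}{4} = \frac{386477}{4}$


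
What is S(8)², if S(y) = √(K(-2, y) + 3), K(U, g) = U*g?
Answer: -13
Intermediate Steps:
S(y) = √(3 - 2*y) (S(y) = √(-2*y + 3) = √(3 - 2*y))
S(8)² = (√(3 - 2*8))² = (√(3 - 16))² = (√(-13))² = (I*√13)² = -13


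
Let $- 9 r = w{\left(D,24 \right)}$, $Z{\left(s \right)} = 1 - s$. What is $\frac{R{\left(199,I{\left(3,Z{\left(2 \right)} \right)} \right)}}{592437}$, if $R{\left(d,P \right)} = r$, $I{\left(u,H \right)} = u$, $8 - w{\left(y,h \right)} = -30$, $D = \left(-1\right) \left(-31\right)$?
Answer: $- \frac{38}{5331933} \approx -7.1269 \cdot 10^{-6}$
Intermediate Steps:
$D = 31$
$w{\left(y,h \right)} = 38$ ($w{\left(y,h \right)} = 8 - -30 = 8 + 30 = 38$)
$r = - \frac{38}{9}$ ($r = \left(- \frac{1}{9}\right) 38 = - \frac{38}{9} \approx -4.2222$)
$R{\left(d,P \right)} = - \frac{38}{9}$
$\frac{R{\left(199,I{\left(3,Z{\left(2 \right)} \right)} \right)}}{592437} = - \frac{38}{9 \cdot 592437} = \left(- \frac{38}{9}\right) \frac{1}{592437} = - \frac{38}{5331933}$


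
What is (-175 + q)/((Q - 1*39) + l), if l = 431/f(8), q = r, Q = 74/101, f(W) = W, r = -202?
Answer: -304616/12611 ≈ -24.155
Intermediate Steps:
Q = 74/101 (Q = 74*(1/101) = 74/101 ≈ 0.73267)
q = -202
l = 431/8 ≈ 53.875
(-175 + q)/((Q - 1*39) + l) = (-175 - 202)/((74/101 - 1*39) + 431/8) = -377/((74/101 - 39) + 431/8) = -377/(-3865/101 + 431/8) = -377/12611/808 = -377*808/12611 = -304616/12611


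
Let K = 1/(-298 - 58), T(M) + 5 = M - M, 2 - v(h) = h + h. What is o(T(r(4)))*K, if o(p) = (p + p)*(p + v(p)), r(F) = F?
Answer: 35/178 ≈ 0.19663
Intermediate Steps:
v(h) = 2 - 2*h (v(h) = 2 - (h + h) = 2 - 2*h)
T(M) = -5 (T(M) = -5 + (M - M) = -5 + 0 = -5)
o(p) = 2*p*(2 - p) (o(p) = (p + p)*(p + (2 - 2*p)) = (2*p)*(2 - p) = 2*p*(2 - p))
K = -1/356 (K = 1/(-356) = -1/356 ≈ -0.0028090)
o(T(r(4)))*K = (2*(-5)*(2 - 1*(-5)))*(-1/356) = (2*(-5)*(2 + 5))*(-1/356) = (2*(-5)*7)*(-1/356) = -70*(-1/356) = 35/178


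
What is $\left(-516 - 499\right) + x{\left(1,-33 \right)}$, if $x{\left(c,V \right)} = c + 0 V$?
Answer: $-1014$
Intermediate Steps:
$x{\left(c,V \right)} = c$ ($x{\left(c,V \right)} = c + 0 = c$)
$\left(-516 - 499\right) + x{\left(1,-33 \right)} = \left(-516 - 499\right) + 1 = -1015 + 1 = -1014$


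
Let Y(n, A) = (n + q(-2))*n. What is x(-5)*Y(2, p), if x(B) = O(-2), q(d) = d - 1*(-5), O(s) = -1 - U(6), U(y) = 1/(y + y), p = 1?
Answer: -65/6 ≈ -10.833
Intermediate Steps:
U(y) = 1/(2*y)
O(s) = -13/12 (O(s) = -1 - 1/(2*6) = -1 - 1*1/12 = -1 - 1/12 = -13/12)
q(d) = 5 + d (q(d) = d + 5 = 5 + d)
x(B) = -13/12
Y(n, A) = n*(3 + n) (Y(n, A) = (n + (5 - 2))*n = (n + 3)*n = (3 + n)*n = n*(3 + n))
x(-5)*Y(2, p) = -13*(3 + 2)/6 = -13*5/6 = -13/12*10 = -65/6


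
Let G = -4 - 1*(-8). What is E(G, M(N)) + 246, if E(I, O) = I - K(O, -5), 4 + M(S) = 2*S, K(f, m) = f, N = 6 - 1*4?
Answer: 250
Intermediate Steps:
N = 2 (N = 6 - 4 = 2)
M(S) = -4 + 2*S
G = 4 (G = -4 + 8 = 4)
E(I, O) = I - O
E(G, M(N)) + 246 = (4 - (-4 + 2*2)) + 246 = (4 - (-4 + 4)) + 246 = (4 - 1*0) + 246 = (4 + 0) + 246 = 4 + 246 = 250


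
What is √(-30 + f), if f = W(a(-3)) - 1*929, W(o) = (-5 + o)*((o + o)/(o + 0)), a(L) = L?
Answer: 5*I*√39 ≈ 31.225*I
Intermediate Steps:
W(o) = -10 + 2*o (W(o) = (-5 + o)*((2*o)/o) = (-5 + o)*2 = -10 + 2*o)
f = -945 (f = (-10 + 2*(-3)) - 1*929 = (-10 - 6) - 929 = -16 - 929 = -945)
√(-30 + f) = √(-30 - 945) = √(-975) = 5*I*√39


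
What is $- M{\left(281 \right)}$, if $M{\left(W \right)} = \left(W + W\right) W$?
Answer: $-157922$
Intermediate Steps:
$M{\left(W \right)} = 2 W^{2}$ ($M{\left(W \right)} = 2 W W = 2 W^{2}$)
$- M{\left(281 \right)} = - 2 \cdot 281^{2} = - 2 \cdot 78961 = \left(-1\right) 157922 = -157922$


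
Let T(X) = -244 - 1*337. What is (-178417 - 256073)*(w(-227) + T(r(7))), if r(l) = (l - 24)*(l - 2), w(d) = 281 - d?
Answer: 31717770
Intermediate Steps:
r(l) = (-24 + l)*(-2 + l)
T(X) = -581 (T(X) = -244 - 337 = -581)
(-178417 - 256073)*(w(-227) + T(r(7))) = (-178417 - 256073)*((281 - 1*(-227)) - 581) = -434490*((281 + 227) - 581) = -434490*(508 - 581) = -434490*(-73) = 31717770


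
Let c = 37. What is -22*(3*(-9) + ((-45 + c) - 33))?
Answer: 1496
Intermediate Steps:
-22*(3*(-9) + ((-45 + c) - 33)) = -22*(3*(-9) + ((-45 + 37) - 33)) = -22*(-27 + (-8 - 33)) = -22*(-27 - 41) = -22*(-68) = 1496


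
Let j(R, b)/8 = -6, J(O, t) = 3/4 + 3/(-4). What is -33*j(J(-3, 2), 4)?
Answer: 1584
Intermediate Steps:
J(O, t) = 0 (J(O, t) = 3*(¼) + 3*(-¼) = ¾ - ¾ = 0)
j(R, b) = -48 (j(R, b) = 8*(-6) = -48)
-33*j(J(-3, 2), 4) = -33*(-48) = 1584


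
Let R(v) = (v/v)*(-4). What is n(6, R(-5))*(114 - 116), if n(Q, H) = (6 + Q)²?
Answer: -288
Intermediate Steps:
R(v) = -4 (R(v) = 1*(-4) = -4)
n(6, R(-5))*(114 - 116) = (6 + 6)²*(114 - 116) = 12²*(-2) = 144*(-2) = -288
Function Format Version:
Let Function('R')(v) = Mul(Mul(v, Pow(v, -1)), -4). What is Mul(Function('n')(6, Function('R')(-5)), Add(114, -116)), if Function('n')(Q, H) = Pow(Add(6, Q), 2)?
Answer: -288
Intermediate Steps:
Function('R')(v) = -4 (Function('R')(v) = Mul(1, -4) = -4)
Mul(Function('n')(6, Function('R')(-5)), Add(114, -116)) = Mul(Pow(Add(6, 6), 2), Add(114, -116)) = Mul(Pow(12, 2), -2) = Mul(144, -2) = -288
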